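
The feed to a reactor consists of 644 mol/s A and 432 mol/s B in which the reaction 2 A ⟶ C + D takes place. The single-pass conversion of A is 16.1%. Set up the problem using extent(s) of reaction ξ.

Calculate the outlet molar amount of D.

51.8 mol/s

A reacted = 0.161 × 644 = 103.7 mol/s; ν_A = −2, so ξ = 103.7/2 = 51.84 mol/s.
Outlet amounts (n = n₀ + ν ξ):
  A: 644 − 2(51.84) = 540.3
  C: 0 + 1(51.84) = 51.84
  D: 0 + 1(51.84) = 51.84
  B: 432 (inert)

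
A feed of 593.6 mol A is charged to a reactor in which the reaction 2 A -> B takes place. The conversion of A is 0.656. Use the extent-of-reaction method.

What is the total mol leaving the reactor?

399 mol

A reacted = 0.656 × 593.6 = 389.4 mol; ν_A = −2, so ξ = 389.4/2 = 194.7 mol.
Outlet amounts (n = n₀ + ν ξ):
  A: 593.6 − 2(194.7) = 204.2
  B: 0 + 1(194.7) = 194.7
Total out = 204.2 + 194.7 = 398.9 mol.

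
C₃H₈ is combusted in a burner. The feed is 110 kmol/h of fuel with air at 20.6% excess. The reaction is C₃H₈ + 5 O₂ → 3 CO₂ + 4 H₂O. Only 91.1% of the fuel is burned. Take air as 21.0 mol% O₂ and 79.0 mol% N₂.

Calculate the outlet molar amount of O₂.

162 kmol/h

Stoichiometric O₂ = 5 × 110 = 550 kmol/h; O₂ fed = 550 × 1.206 = 663.3 kmol/h.
N₂ fed = 663.3 × 79/21 = 2495 kmol/h.
Fuel reacted = 0.911 × 110 → ξ = 100.2 kmol/h.
Outlet (n = n₀ + ν ξ):
  C₃H₈: 110 − 1(100.2) = 9.79
  O₂: 663.3 − 5(100.2) = 162.2
  N₂: 2495 (inert)
  CO₂: 0 + 3(100.2) = 300.6
  H₂O: 0 + 4(100.2) = 400.8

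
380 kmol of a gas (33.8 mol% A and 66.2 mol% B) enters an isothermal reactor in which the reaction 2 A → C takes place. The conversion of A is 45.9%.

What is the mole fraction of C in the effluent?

A reacted = 0.459 × 128.4 = 58.95 kmol; ν_A = −2, so ξ = 58.95/2 = 29.48 kmol.
Outlet amounts (n = n₀ + ν ξ):
  A: 128.4 − 2(29.48) = 69.49
  C: 0 + 1(29.48) = 29.48
  B: 251.6 (inert)
Total out = 350.5 kmol; y_C = 29.48 / 350.5 = 0.08409.

0.0841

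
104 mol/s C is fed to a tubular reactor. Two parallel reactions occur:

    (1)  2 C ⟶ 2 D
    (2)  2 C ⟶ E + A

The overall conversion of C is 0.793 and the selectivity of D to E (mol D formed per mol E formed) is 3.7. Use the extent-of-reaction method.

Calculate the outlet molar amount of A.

Conversion of C: C consumed = 0.793 × 104 = 82.47 mol/s = 2ξ₁ + 2ξ₂.
Selectivity: 2ξ₁ / (1ξ₂) = 3.7 → ξ₁ = 1.85 ξ₂.
Substitute: (2·1.85 + 2) ξ₂ = 82.47 → ξ₂ = 14.47 mol/s, ξ₁ = 26.77 mol/s.
Outlet amounts (n = n₀ + Σ ν·ξ):
  C: 104 − 2(26.77) − 2(14.47) = 21.53
  D: 0 + 2(26.77) = 53.53
  E: 0 + 1(14.47) = 14.47
  A: 0 + 1(14.47) = 14.47

14.5 mol/s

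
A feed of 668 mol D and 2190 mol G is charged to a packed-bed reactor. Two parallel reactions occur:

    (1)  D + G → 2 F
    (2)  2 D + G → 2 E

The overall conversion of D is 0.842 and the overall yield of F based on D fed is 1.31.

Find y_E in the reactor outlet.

0.0447

Yield of F: 2ξ₁ / 668 = 1.31 → ξ₁ = 437.5 mol.
Conversion of D: 1ξ₁ + 2ξ₂ = 0.842 × 668 = 562.5 → ξ₂ = 62.46 mol.
Outlet amounts (n = n₀ + Σ ν·ξ):
  D: 668 − 1(437.5) − 2(62.46) = 105.5
  G: 2190 − 1(437.5) − 1(62.46) = 1690
  F: 0 + 2(437.5) = 875.1
  E: 0 + 2(62.46) = 124.9
Total out = 2796 mol; y_E = 124.9 / 2796 = 0.04468.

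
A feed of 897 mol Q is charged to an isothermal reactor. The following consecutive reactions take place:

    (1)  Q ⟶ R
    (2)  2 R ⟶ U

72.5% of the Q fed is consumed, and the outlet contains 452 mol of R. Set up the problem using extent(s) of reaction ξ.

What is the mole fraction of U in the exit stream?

0.124

Conversion of Q: Q consumed = 1ξ₁ = 0.725 × 897 → ξ₁ = 650.3 mol.
R balance: n_R = 0 + 1ξ₁ − 2ξ₂ = 452 → ξ₂ = (1·650.3 − 452)/2 = 99.16 mol.
Outlet amounts (n = n₀ + Σ ν·ξ):
  Q: 897 − 1(650.3) = 246.7
  R: 0 + 1(650.3) − 2(99.16) = 452
  U: 0 + 1(99.16) = 99.16
Total out = 797.8 mol; y_U = 99.16 / 797.8 = 0.1243.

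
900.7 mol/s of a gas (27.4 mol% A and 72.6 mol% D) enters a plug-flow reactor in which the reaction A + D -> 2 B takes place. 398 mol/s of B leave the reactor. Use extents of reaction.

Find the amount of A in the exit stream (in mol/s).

For B: n = n₀ + 2ξ → 398 = 0 + 2ξ, giving ξ = 199 mol/s.
Outlet amounts (n = n₀ + ν ξ):
  A: 246.8 − 1(199) = 47.79
  D: 653.9 − 1(199) = 454.9
  B: 0 + 2(199) = 398

47.8 mol/s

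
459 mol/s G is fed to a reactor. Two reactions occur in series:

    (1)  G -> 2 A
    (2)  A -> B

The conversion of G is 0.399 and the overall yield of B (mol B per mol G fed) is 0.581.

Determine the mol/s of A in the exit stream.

Conversion of G: G consumed = 1ξ₁ = 0.399 × 459 → ξ₁ = 183.1 mol/s.
Yield of B: 1ξ₂ / 459 = 0.581 → ξ₂ = 266.7 mol/s.
Outlet amounts (n = n₀ + Σ ν·ξ):
  G: 459 − 1(183.1) = 275.9
  A: 0 + 2(183.1) − 1(266.7) = 99.6
  B: 0 + 1(266.7) = 266.7

99.6 mol/s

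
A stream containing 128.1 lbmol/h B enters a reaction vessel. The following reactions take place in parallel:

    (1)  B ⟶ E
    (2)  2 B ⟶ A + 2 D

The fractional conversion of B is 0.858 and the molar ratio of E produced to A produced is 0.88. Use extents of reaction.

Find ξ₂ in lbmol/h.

Conversion of B: B consumed = 0.858 × 128.1 = 109.9 lbmol/h = 1ξ₁ + 2ξ₂.
Selectivity: 1ξ₁ / (1ξ₂) = 0.88 → ξ₁ = 0.88 ξ₂.
Substitute: (1·0.88 + 2) ξ₂ = 109.9 → ξ₂ = 38.16 lbmol/h, ξ₁ = 33.58 lbmol/h.
Outlet amounts (n = n₀ + Σ ν·ξ):
  B: 128.1 − 1(33.58) − 2(38.16) = 18.19
  E: 0 + 1(33.58) = 33.58
  A: 0 + 1(38.16) = 38.16
  D: 0 + 2(38.16) = 76.33

ξ₂ = 38.2 lbmol/h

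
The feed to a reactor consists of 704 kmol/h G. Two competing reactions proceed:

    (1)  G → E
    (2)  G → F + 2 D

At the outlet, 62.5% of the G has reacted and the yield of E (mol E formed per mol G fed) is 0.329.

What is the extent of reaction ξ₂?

ξ₂ = 208 kmol/h

Yield of E: 1ξ₁ / 704 = 0.329 → ξ₁ = 231.6 kmol/h.
Conversion of G: 1ξ₁ + 1ξ₂ = 0.625 × 704 = 440 → ξ₂ = 208.4 kmol/h.
Outlet amounts (n = n₀ + Σ ν·ξ):
  G: 704 − 1(231.6) − 1(208.4) = 264
  E: 0 + 1(231.6) = 231.6
  F: 0 + 1(208.4) = 208.4
  D: 0 + 2(208.4) = 416.8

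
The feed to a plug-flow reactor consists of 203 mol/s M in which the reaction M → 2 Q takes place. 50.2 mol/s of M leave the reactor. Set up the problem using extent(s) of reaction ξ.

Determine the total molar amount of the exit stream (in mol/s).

356 mol/s

For M: n = n₀ − 1ξ → 50.2 = 203 − 1ξ, giving ξ = 152.8 mol/s.
Outlet amounts (n = n₀ + ν ξ):
  M: 203 − 1(152.8) = 50.2
  Q: 0 + 2(152.8) = 305.6
Total out = 50.2 + 305.6 = 355.8 mol/s.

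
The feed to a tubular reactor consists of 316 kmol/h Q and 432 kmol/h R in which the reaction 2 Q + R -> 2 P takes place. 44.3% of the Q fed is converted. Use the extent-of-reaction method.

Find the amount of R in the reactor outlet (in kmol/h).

Q reacted = 0.443 × 316 = 140 kmol/h; ν_Q = −2, so ξ = 140/2 = 69.99 kmol/h.
Outlet amounts (n = n₀ + ν ξ):
  Q: 316 − 2(69.99) = 176
  R: 432 − 1(69.99) = 362
  P: 0 + 2(69.99) = 140

362 kmol/h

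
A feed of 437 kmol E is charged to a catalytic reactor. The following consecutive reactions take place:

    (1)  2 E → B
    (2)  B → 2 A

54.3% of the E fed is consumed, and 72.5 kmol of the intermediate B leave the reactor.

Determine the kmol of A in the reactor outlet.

Conversion of E: E consumed = 2ξ₁ = 0.543 × 437 → ξ₁ = 118.6 kmol.
B balance: n_B = 0 + 1ξ₁ − 1ξ₂ = 72.5 → ξ₂ = (1·118.6 − 72.5)/1 = 46.15 kmol.
Outlet amounts (n = n₀ + Σ ν·ξ):
  E: 437 − 2(118.6) = 199.7
  B: 0 + 1(118.6) − 1(46.15) = 72.5
  A: 0 + 2(46.15) = 92.29

92.3 kmol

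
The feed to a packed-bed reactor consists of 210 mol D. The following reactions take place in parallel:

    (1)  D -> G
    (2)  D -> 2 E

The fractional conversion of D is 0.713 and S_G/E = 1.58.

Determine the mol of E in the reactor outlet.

72 mol

Conversion of D: D consumed = 0.713 × 210 = 149.7 mol = 1ξ₁ + 1ξ₂.
Selectivity: 1ξ₁ / (2ξ₂) = 1.58 → ξ₁ = 3.16 ξ₂.
Substitute: (1·3.16 + 1) ξ₂ = 149.7 → ξ₂ = 35.99 mol, ξ₁ = 113.7 mol.
Outlet amounts (n = n₀ + Σ ν·ξ):
  D: 210 − 1(113.7) − 1(35.99) = 60.27
  G: 0 + 1(113.7) = 113.7
  E: 0 + 2(35.99) = 71.99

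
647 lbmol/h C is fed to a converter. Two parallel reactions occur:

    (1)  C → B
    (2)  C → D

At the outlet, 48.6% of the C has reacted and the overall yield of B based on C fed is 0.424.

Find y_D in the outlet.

Yield of B: 1ξ₁ / 647 = 0.424 → ξ₁ = 274.3 lbmol/h.
Conversion of C: 1ξ₁ + 1ξ₂ = 0.486 × 647 = 314.4 → ξ₂ = 40.11 lbmol/h.
Outlet amounts (n = n₀ + Σ ν·ξ):
  C: 647 − 1(274.3) − 1(40.11) = 332.6
  B: 0 + 1(274.3) = 274.3
  D: 0 + 1(40.11) = 40.11
Total out = 647 lbmol/h; y_D = 40.11 / 647 = 0.062.

0.062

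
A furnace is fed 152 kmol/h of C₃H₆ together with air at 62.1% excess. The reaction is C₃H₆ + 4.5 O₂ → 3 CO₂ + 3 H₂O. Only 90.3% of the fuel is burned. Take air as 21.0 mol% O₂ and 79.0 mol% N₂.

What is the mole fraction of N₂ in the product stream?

Stoichiometric O₂ = 4.5 × 152 = 684 kmol/h; O₂ fed = 684 × 1.621 = 1109 kmol/h.
N₂ fed = 1109 × 79/21 = 4171 kmol/h.
Fuel reacted = 0.903 × 152 → ξ = 137.3 kmol/h.
Outlet (n = n₀ + ν ξ):
  C₃H₆: 152 − 1(137.3) = 14.74
  O₂: 1109 − 4.5(137.3) = 491.1
  N₂: 4171 (inert)
  CO₂: 0 + 3(137.3) = 411.8
  H₂O: 0 + 3(137.3) = 411.8
Total out = 5500 kmol/h; y_N₂ = 4171 / 5500 = 0.7583.

0.758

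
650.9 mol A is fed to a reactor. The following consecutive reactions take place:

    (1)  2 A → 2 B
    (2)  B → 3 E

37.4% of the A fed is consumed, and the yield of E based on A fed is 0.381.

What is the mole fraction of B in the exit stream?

0.197

Conversion of A: A consumed = 2ξ₁ = 0.374 × 650.9 → ξ₁ = 121.7 mol.
Yield of E: 3ξ₂ / 650.9 = 0.381 → ξ₂ = 82.66 mol.
Outlet amounts (n = n₀ + Σ ν·ξ):
  A: 650.9 − 2(121.7) = 407.5
  B: 0 + 2(121.7) − 1(82.66) = 160.8
  E: 0 + 3(82.66) = 248
Total out = 816.2 mol; y_B = 160.8 / 816.2 = 0.197.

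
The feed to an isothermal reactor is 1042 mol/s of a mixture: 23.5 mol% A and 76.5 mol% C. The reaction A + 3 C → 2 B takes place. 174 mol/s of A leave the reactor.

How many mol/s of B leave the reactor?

142 mol/s

For A: n = n₀ − 1ξ → 174 = 244.9 − 1ξ, giving ξ = 70.87 mol/s.
Outlet amounts (n = n₀ + ν ξ):
  A: 244.9 − 1(70.87) = 174
  C: 797.1 − 3(70.87) = 584.5
  B: 0 + 2(70.87) = 141.7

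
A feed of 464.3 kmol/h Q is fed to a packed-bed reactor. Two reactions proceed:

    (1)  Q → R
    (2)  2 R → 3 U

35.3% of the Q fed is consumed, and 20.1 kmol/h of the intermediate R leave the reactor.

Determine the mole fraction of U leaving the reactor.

Conversion of Q: Q consumed = 1ξ₁ = 0.353 × 464.3 → ξ₁ = 163.9 kmol/h.
R balance: n_R = 0 + 1ξ₁ − 2ξ₂ = 20.1 → ξ₂ = (1·163.9 − 20.1)/2 = 71.9 kmol/h.
Outlet amounts (n = n₀ + Σ ν·ξ):
  Q: 464.3 − 1(163.9) = 300.4
  R: 0 + 1(163.9) − 2(71.9) = 20.1
  U: 0 + 3(71.9) = 215.7
Total out = 536.2 kmol/h; y_U = 215.7 / 536.2 = 0.4023.

0.402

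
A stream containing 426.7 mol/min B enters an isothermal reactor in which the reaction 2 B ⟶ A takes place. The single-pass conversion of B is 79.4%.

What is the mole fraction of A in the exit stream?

B reacted = 0.794 × 426.7 = 338.8 mol/min; ν_B = −2, so ξ = 338.8/2 = 169.4 mol/min.
Outlet amounts (n = n₀ + ν ξ):
  B: 426.7 − 2(169.4) = 87.9
  A: 0 + 1(169.4) = 169.4
Total out = 257.3 mol/min; y_A = 169.4 / 257.3 = 0.6584.

0.658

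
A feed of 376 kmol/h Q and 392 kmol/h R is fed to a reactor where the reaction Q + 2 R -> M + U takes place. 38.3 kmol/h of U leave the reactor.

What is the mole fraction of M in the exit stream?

0.0525

For U: n = n₀ + 1ξ → 38.3 = 0 + 1ξ, giving ξ = 38.3 kmol/h.
Outlet amounts (n = n₀ + ν ξ):
  Q: 376 − 1(38.3) = 337.7
  R: 392 − 2(38.3) = 315.4
  M: 0 + 1(38.3) = 38.3
  U: 0 + 1(38.3) = 38.3
Total out = 729.7 kmol/h; y_M = 38.3 / 729.7 = 0.05249.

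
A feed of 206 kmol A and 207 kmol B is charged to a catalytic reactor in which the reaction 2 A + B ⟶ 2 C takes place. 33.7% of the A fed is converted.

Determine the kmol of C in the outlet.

69.4 kmol

A reacted = 0.337 × 206 = 69.42 kmol; ν_A = −2, so ξ = 69.42/2 = 34.71 kmol.
Outlet amounts (n = n₀ + ν ξ):
  A: 206 − 2(34.71) = 136.6
  B: 207 − 1(34.71) = 172.3
  C: 0 + 2(34.71) = 69.42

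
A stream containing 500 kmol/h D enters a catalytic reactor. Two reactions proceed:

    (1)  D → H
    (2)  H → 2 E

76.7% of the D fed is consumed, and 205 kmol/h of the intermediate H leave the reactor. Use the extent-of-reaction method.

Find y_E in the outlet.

0.526

Conversion of D: D consumed = 1ξ₁ = 0.767 × 500 → ξ₁ = 383.5 kmol/h.
H balance: n_H = 0 + 1ξ₁ − 1ξ₂ = 205 → ξ₂ = (1·383.5 − 205)/1 = 178.5 kmol/h.
Outlet amounts (n = n₀ + Σ ν·ξ):
  D: 500 − 1(383.5) = 116.5
  H: 0 + 1(383.5) − 1(178.5) = 205
  E: 0 + 2(178.5) = 357
Total out = 678.5 kmol/h; y_E = 357 / 678.5 = 0.5262.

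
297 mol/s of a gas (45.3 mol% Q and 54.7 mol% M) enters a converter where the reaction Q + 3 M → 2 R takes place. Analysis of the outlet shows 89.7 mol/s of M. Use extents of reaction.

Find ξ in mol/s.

ξ = 24.3 mol/s

For M: n = n₀ − 3ξ → 89.7 = 162.5 − 3ξ, giving ξ = 24.25 mol/s.
Outlet amounts (n = n₀ + ν ξ):
  Q: 134.5 − 1(24.25) = 110.3
  M: 162.5 − 3(24.25) = 89.7
  R: 0 + 2(24.25) = 48.51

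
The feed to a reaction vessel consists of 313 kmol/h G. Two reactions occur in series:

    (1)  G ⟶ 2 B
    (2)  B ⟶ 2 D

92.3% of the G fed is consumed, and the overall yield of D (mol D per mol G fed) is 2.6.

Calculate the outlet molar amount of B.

171 kmol/h

Conversion of G: G consumed = 1ξ₁ = 0.923 × 313 → ξ₁ = 288.9 kmol/h.
Yield of D: 2ξ₂ / 313 = 2.6 → ξ₂ = 406.9 kmol/h.
Outlet amounts (n = n₀ + Σ ν·ξ):
  G: 313 − 1(288.9) = 24.1
  B: 0 + 2(288.9) − 1(406.9) = 170.9
  D: 0 + 2(406.9) = 813.8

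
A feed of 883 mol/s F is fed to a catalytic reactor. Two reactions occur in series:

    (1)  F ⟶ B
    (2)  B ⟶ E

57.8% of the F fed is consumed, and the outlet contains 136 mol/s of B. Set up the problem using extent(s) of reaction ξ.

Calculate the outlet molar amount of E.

Conversion of F: F consumed = 1ξ₁ = 0.578 × 883 → ξ₁ = 510.4 mol/s.
B balance: n_B = 0 + 1ξ₁ − 1ξ₂ = 136 → ξ₂ = (1·510.4 − 136)/1 = 374.4 mol/s.
Outlet amounts (n = n₀ + Σ ν·ξ):
  F: 883 − 1(510.4) = 372.6
  B: 0 + 1(510.4) − 1(374.4) = 136
  E: 0 + 1(374.4) = 374.4

374 mol/s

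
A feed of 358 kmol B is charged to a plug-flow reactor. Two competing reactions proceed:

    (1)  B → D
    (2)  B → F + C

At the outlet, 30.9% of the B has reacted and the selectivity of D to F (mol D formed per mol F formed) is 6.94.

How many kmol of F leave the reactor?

Conversion of B: B consumed = 0.309 × 358 = 110.6 kmol = 1ξ₁ + 1ξ₂.
Selectivity: 1ξ₁ / (1ξ₂) = 6.94 → ξ₁ = 6.94 ξ₂.
Substitute: (1·6.94 + 1) ξ₂ = 110.6 → ξ₂ = 13.93 kmol, ξ₁ = 96.69 kmol.
Outlet amounts (n = n₀ + Σ ν·ξ):
  B: 358 − 1(96.69) − 1(13.93) = 247.4
  D: 0 + 1(96.69) = 96.69
  F: 0 + 1(13.93) = 13.93
  C: 0 + 1(13.93) = 13.93

13.9 kmol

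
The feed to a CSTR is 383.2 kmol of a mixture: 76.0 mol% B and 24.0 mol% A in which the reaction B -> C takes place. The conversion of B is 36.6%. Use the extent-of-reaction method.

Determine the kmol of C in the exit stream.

107 kmol

B reacted = 0.366 × 291.2 = 106.6 kmol; ν_B = −1, so ξ = 106.6/1 = 106.6 kmol.
Outlet amounts (n = n₀ + ν ξ):
  B: 291.2 − 1(106.6) = 184.6
  C: 0 + 1(106.6) = 106.6
  A: 91.97 (inert)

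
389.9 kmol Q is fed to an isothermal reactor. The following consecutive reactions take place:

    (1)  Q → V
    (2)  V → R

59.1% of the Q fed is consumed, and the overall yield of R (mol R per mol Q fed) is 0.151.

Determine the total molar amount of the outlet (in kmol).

Conversion of Q: Q consumed = 1ξ₁ = 0.591 × 389.9 → ξ₁ = 230.4 kmol.
Yield of R: 1ξ₂ / 389.9 = 0.151 → ξ₂ = 58.87 kmol.
Outlet amounts (n = n₀ + Σ ν·ξ):
  Q: 389.9 − 1(230.4) = 159.5
  V: 0 + 1(230.4) − 1(58.87) = 171.6
  R: 0 + 1(58.87) = 58.87
Total out = 159.5 + 171.6 + 58.87 = 389.9 kmol.

390 kmol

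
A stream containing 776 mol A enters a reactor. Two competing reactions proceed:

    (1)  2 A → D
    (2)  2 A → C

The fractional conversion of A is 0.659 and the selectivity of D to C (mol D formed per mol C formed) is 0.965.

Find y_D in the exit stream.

0.241

Conversion of A: A consumed = 0.659 × 776 = 511.4 mol = 2ξ₁ + 2ξ₂.
Selectivity: 1ξ₁ / (1ξ₂) = 0.965 → ξ₁ = 0.965 ξ₂.
Substitute: (2·0.965 + 2) ξ₂ = 511.4 → ξ₂ = 130.1 mol, ξ₁ = 125.6 mol.
Outlet amounts (n = n₀ + Σ ν·ξ):
  A: 776 − 2(125.6) − 2(130.1) = 264.6
  D: 0 + 1(125.6) = 125.6
  C: 0 + 1(130.1) = 130.1
Total out = 520.3 mol; y_D = 125.6 / 520.3 = 0.2413.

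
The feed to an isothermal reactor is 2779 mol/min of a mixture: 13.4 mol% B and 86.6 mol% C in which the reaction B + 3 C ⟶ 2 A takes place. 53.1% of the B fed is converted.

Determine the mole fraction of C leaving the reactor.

0.761

B reacted = 0.531 × 372.4 = 197.7 mol/min; ν_B = −1, so ξ = 197.7/1 = 197.7 mol/min.
Outlet amounts (n = n₀ + ν ξ):
  B: 372.4 − 1(197.7) = 174.6
  C: 2407 − 3(197.7) = 1813
  A: 0 + 2(197.7) = 395.5
Total out = 2384 mol/min; y_C = 1813 / 2384 = 0.7608.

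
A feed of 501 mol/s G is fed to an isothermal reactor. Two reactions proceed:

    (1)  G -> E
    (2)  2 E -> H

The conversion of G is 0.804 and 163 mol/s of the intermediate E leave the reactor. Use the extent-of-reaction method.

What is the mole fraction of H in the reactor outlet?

0.315

Conversion of G: G consumed = 1ξ₁ = 0.804 × 501 → ξ₁ = 402.8 mol/s.
E balance: n_E = 0 + 1ξ₁ − 2ξ₂ = 163 → ξ₂ = (1·402.8 − 163)/2 = 119.9 mol/s.
Outlet amounts (n = n₀ + Σ ν·ξ):
  G: 501 − 1(402.8) = 98.2
  E: 0 + 1(402.8) − 2(119.9) = 163
  H: 0 + 1(119.9) = 119.9
Total out = 381.1 mol/s; y_H = 119.9 / 381.1 = 0.3146.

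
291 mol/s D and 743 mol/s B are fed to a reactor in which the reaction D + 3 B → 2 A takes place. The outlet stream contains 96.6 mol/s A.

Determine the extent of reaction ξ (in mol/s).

ξ = 48.3 mol/s

For A: n = n₀ + 2ξ → 96.6 = 0 + 2ξ, giving ξ = 48.3 mol/s.
Outlet amounts (n = n₀ + ν ξ):
  D: 291 − 1(48.3) = 242.7
  B: 743 − 3(48.3) = 598.1
  A: 0 + 2(48.3) = 96.6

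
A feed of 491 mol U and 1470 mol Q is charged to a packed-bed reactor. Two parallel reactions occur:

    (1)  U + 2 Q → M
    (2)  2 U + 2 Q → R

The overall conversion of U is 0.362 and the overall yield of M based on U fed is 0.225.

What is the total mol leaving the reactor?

1640 mol

Yield of M: 1ξ₁ / 491 = 0.225 → ξ₁ = 110.5 mol.
Conversion of U: 1ξ₁ + 2ξ₂ = 0.362 × 491 = 177.7 → ξ₂ = 33.63 mol.
Outlet amounts (n = n₀ + Σ ν·ξ):
  U: 491 − 1(110.5) − 2(33.63) = 313.3
  Q: 1470 − 2(110.5) − 2(33.63) = 1182
  M: 0 + 1(110.5) = 110.5
  R: 0 + 1(33.63) = 33.63
Total out = 313.3 + 1182 + 110.5 + 33.63 = 1639 mol.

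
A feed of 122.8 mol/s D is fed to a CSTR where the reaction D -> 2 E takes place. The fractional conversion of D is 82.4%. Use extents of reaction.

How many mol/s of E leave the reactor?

D reacted = 0.824 × 122.8 = 101.2 mol/s; ν_D = −1, so ξ = 101.2/1 = 101.2 mol/s.
Outlet amounts (n = n₀ + ν ξ):
  D: 122.8 − 1(101.2) = 21.61
  E: 0 + 2(101.2) = 202.4

202 mol/s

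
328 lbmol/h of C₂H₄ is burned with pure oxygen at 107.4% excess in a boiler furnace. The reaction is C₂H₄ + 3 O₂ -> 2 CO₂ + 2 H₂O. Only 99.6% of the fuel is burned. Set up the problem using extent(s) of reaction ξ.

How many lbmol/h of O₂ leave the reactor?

1060 lbmol/h

Stoichiometric O₂ = 3 × 328 = 984 lbmol/h; O₂ fed = 984 × 2.074 = 2041 lbmol/h.
Fuel reacted = 0.996 × 328 → ξ = 326.7 lbmol/h.
Outlet (n = n₀ + ν ξ):
  C₂H₄: 328 − 1(326.7) = 1.312
  O₂: 2041 − 3(326.7) = 1061
  CO₂: 0 + 2(326.7) = 653.4
  H₂O: 0 + 2(326.7) = 653.4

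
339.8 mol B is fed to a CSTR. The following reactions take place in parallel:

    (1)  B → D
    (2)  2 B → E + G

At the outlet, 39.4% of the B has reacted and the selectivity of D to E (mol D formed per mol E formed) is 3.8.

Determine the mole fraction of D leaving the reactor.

0.258

Conversion of B: B consumed = 0.394 × 339.8 = 133.9 mol = 1ξ₁ + 2ξ₂.
Selectivity: 1ξ₁ / (1ξ₂) = 3.8 → ξ₁ = 3.8 ξ₂.
Substitute: (1·3.8 + 2) ξ₂ = 133.9 → ξ₂ = 23.08 mol, ξ₁ = 87.72 mol.
Outlet amounts (n = n₀ + Σ ν·ξ):
  B: 339.8 − 1(87.72) − 2(23.08) = 205.9
  D: 0 + 1(87.72) = 87.72
  E: 0 + 1(23.08) = 23.08
  G: 0 + 1(23.08) = 23.08
Total out = 339.8 mol; y_D = 87.72 / 339.8 = 0.2581.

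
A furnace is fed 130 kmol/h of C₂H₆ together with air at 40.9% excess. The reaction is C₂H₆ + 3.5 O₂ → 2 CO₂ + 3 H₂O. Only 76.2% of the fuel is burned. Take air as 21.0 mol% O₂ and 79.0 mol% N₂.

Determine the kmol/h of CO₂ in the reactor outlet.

198 kmol/h

Stoichiometric O₂ = 3.5 × 130 = 455 kmol/h; O₂ fed = 455 × 1.409 = 641.1 kmol/h.
N₂ fed = 641.1 × 79/21 = 2412 kmol/h.
Fuel reacted = 0.762 × 130 → ξ = 99.06 kmol/h.
Outlet (n = n₀ + ν ξ):
  C₂H₆: 130 − 1(99.06) = 30.94
  O₂: 641.1 − 3.5(99.06) = 294.4
  N₂: 2412 (inert)
  CO₂: 0 + 2(99.06) = 198.1
  H₂O: 0 + 3(99.06) = 297.2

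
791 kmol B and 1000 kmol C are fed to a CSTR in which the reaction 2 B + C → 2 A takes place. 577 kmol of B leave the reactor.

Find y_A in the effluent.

0.127

For B: n = n₀ − 2ξ → 577 = 791 − 2ξ, giving ξ = 107 kmol.
Outlet amounts (n = n₀ + ν ξ):
  B: 791 − 2(107) = 577
  C: 1000 − 1(107) = 893
  A: 0 + 2(107) = 214
Total out = 1684 kmol; y_A = 214 / 1684 = 0.1271.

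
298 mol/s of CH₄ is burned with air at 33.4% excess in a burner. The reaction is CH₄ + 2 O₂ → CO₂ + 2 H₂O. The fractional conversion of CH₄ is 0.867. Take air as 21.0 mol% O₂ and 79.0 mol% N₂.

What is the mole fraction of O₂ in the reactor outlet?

0.0682

Stoichiometric O₂ = 2 × 298 = 596 mol/s; O₂ fed = 596 × 1.334 = 795.1 mol/s.
N₂ fed = 795.1 × 79/21 = 2991 mol/s.
Fuel reacted = 0.867 × 298 → ξ = 258.4 mol/s.
Outlet (n = n₀ + ν ξ):
  CH₄: 298 − 1(258.4) = 39.63
  O₂: 795.1 − 2(258.4) = 278.3
  N₂: 2991 (inert)
  CO₂: 0 + 1(258.4) = 258.4
  H₂O: 0 + 2(258.4) = 516.7
Total out = 4084 mol/s; y_O₂ = 278.3 / 4084 = 0.06815.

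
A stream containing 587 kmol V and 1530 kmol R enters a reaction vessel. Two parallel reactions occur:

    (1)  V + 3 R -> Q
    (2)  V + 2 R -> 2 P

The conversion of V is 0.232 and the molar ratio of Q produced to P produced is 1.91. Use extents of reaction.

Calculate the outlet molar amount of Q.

Conversion of V: V consumed = 0.232 × 587 = 136.2 kmol = 1ξ₁ + 1ξ₂.
Selectivity: 1ξ₁ / (2ξ₂) = 1.91 → ξ₁ = 3.82 ξ₂.
Substitute: (1·3.82 + 1) ξ₂ = 136.2 → ξ₂ = 28.25 kmol, ξ₁ = 107.9 kmol.
Outlet amounts (n = n₀ + Σ ν·ξ):
  V: 587 − 1(107.9) − 1(28.25) = 450.8
  R: 1530 − 3(107.9) − 2(28.25) = 1150
  Q: 0 + 1(107.9) = 107.9
  P: 0 + 2(28.25) = 56.51

108 kmol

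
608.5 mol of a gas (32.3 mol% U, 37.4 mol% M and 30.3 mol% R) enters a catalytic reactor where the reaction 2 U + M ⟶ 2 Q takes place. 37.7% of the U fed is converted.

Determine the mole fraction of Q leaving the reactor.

U reacted = 0.377 × 196.5 = 74.1 mol; ν_U = −2, so ξ = 74.1/2 = 37.05 mol.
Outlet amounts (n = n₀ + ν ξ):
  U: 196.5 − 2(37.05) = 122.4
  M: 227.6 − 1(37.05) = 190.5
  Q: 0 + 2(37.05) = 74.1
  R: 184.4 (inert)
Total out = 571.5 mol; y_Q = 74.1 / 571.5 = 0.1297.

0.13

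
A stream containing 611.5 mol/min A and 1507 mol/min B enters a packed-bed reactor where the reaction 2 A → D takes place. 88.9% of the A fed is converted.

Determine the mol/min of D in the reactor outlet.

272 mol/min

A reacted = 0.889 × 611.5 = 543.6 mol/min; ν_A = −2, so ξ = 543.6/2 = 271.8 mol/min.
Outlet amounts (n = n₀ + ν ξ):
  A: 611.5 − 2(271.8) = 67.88
  D: 0 + 1(271.8) = 271.8
  B: 1507 (inert)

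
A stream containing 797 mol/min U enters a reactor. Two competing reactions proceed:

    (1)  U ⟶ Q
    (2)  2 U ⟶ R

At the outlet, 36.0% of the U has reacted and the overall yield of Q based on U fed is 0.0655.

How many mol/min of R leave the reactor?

Yield of Q: 1ξ₁ / 797 = 0.0655 → ξ₁ = 52.2 mol/min.
Conversion of U: 1ξ₁ + 2ξ₂ = 0.36 × 797 = 286.9 → ξ₂ = 117.4 mol/min.
Outlet amounts (n = n₀ + Σ ν·ξ):
  U: 797 − 1(52.2) − 2(117.4) = 510.1
  Q: 0 + 1(52.2) = 52.2
  R: 0 + 1(117.4) = 117.4

117 mol/min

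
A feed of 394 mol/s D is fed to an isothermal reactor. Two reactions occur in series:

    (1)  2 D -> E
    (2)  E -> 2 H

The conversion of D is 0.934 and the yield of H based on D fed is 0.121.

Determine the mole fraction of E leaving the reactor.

0.685

Conversion of D: D consumed = 2ξ₁ = 0.934 × 394 → ξ₁ = 184 mol/s.
Yield of H: 2ξ₂ / 394 = 0.121 → ξ₂ = 23.84 mol/s.
Outlet amounts (n = n₀ + Σ ν·ξ):
  D: 394 − 2(184) = 26
  E: 0 + 1(184) − 1(23.84) = 160.2
  H: 0 + 2(23.84) = 47.67
Total out = 233.8 mol/s; y_E = 160.2 / 233.8 = 0.6849.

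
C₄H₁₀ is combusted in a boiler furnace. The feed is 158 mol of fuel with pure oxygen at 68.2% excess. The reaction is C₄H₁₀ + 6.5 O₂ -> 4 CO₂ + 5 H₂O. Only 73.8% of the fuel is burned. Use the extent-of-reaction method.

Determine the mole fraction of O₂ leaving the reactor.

Stoichiometric O₂ = 6.5 × 158 = 1027 mol; O₂ fed = 1027 × 1.682 = 1727 mol.
Fuel reacted = 0.738 × 158 → ξ = 116.6 mol.
Outlet (n = n₀ + ν ξ):
  C₄H₁₀: 158 − 1(116.6) = 41.4
  O₂: 1727 − 6.5(116.6) = 969.5
  CO₂: 0 + 4(116.6) = 466.4
  H₂O: 0 + 5(116.6) = 583
Total out = 2060 mol; y_O₂ = 969.5 / 2060 = 0.4706.

0.471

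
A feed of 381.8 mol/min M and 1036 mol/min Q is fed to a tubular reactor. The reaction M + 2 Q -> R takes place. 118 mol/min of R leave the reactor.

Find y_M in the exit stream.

For R: n = n₀ + 1ξ → 118 = 0 + 1ξ, giving ξ = 118 mol/min.
Outlet amounts (n = n₀ + ν ξ):
  M: 381.8 − 1(118) = 263.8
  Q: 1036 − 2(118) = 800
  R: 0 + 1(118) = 118
Total out = 1182 mol/min; y_M = 263.8 / 1182 = 0.2232.

0.223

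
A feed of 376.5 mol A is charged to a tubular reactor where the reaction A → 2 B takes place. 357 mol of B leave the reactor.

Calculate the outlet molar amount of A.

For B: n = n₀ + 2ξ → 357 = 0 + 2ξ, giving ξ = 178.5 mol.
Outlet amounts (n = n₀ + ν ξ):
  A: 376.5 − 1(178.5) = 198
  B: 0 + 2(178.5) = 357

198 mol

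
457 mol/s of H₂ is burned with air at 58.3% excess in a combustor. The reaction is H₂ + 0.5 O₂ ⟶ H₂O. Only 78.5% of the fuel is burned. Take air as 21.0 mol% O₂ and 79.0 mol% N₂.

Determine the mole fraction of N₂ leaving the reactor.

0.68

Stoichiometric O₂ = 0.5 × 457 = 228.5 mol/s; O₂ fed = 228.5 × 1.583 = 361.7 mol/s.
N₂ fed = 361.7 × 79/21 = 1361 mol/s.
Fuel reacted = 0.785 × 457 → ξ = 358.7 mol/s.
Outlet (n = n₀ + ν ξ):
  H₂: 457 − 1(358.7) = 98.25
  O₂: 361.7 − 0.5(358.7) = 182.3
  N₂: 1361 (inert)
  H₂O: 0 + 1(358.7) = 358.7
Total out = 2000 mol/s; y_N₂ = 1361 / 2000 = 0.6803.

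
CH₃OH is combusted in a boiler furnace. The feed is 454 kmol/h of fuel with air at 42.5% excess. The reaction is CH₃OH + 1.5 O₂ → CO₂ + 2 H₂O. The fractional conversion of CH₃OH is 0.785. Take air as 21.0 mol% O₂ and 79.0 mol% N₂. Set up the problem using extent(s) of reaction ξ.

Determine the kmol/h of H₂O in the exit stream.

713 kmol/h

Stoichiometric O₂ = 1.5 × 454 = 681 kmol/h; O₂ fed = 681 × 1.425 = 970.4 kmol/h.
N₂ fed = 970.4 × 79/21 = 3651 kmol/h.
Fuel reacted = 0.785 × 454 → ξ = 356.4 kmol/h.
Outlet (n = n₀ + ν ξ):
  CH₃OH: 454 − 1(356.4) = 97.61
  O₂: 970.4 − 1.5(356.4) = 435.8
  N₂: 3651 (inert)
  CO₂: 0 + 1(356.4) = 356.4
  H₂O: 0 + 2(356.4) = 712.8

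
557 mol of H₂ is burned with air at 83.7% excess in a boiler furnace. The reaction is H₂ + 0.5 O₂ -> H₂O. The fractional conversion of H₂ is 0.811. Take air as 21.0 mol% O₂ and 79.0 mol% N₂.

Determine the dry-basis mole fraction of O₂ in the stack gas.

Stoichiometric O₂ = 0.5 × 557 = 278.5 mol; O₂ fed = 278.5 × 1.837 = 511.6 mol.
N₂ fed = 511.6 × 79/21 = 1925 mol.
Fuel reacted = 0.811 × 557 → ξ = 451.7 mol.
Outlet (n = n₀ + ν ξ):
  H₂: 557 − 1(451.7) = 105.3
  O₂: 511.6 − 0.5(451.7) = 285.7
  N₂: 1925 (inert)
  H₂O: 0 + 1(451.7) = 451.7
Dry total = 2316 mol; y_O₂ (dry) = 285.7 / 2316 = 0.1234.

0.123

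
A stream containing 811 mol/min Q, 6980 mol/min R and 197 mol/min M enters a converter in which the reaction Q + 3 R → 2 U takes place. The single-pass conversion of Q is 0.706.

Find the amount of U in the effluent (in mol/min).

Q reacted = 0.706 × 811 = 572.6 mol/min; ν_Q = −1, so ξ = 572.6/1 = 572.6 mol/min.
Outlet amounts (n = n₀ + ν ξ):
  Q: 811 − 1(572.6) = 238.4
  R: 6980 − 3(572.6) = 5262
  U: 0 + 2(572.6) = 1145
  M: 197 (inert)

1150 mol/min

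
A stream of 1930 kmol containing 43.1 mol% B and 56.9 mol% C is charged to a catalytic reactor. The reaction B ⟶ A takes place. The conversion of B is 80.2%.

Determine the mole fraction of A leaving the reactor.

B reacted = 0.802 × 831.8 = 667.1 kmol; ν_B = −1, so ξ = 667.1/1 = 667.1 kmol.
Outlet amounts (n = n₀ + ν ξ):
  B: 831.8 − 1(667.1) = 164.7
  A: 0 + 1(667.1) = 667.1
  C: 1098 (inert)
Total out = 1930 kmol; y_A = 667.1 / 1930 = 0.3457.

0.346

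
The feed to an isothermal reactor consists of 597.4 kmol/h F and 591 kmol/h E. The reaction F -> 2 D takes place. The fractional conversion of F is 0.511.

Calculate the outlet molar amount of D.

611 kmol/h

F reacted = 0.511 × 597.4 = 305.3 kmol/h; ν_F = −1, so ξ = 305.3/1 = 305.3 kmol/h.
Outlet amounts (n = n₀ + ν ξ):
  F: 597.4 − 1(305.3) = 292.1
  D: 0 + 2(305.3) = 610.5
  E: 591 (inert)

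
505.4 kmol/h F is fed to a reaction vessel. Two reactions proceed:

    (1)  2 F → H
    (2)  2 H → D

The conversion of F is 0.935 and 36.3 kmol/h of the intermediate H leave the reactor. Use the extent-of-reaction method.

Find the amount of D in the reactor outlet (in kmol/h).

Conversion of F: F consumed = 2ξ₁ = 0.935 × 505.4 → ξ₁ = 236.3 kmol/h.
H balance: n_H = 0 + 1ξ₁ − 2ξ₂ = 36.3 → ξ₂ = (1·236.3 − 36.3)/2 = 99.99 kmol/h.
Outlet amounts (n = n₀ + Σ ν·ξ):
  F: 505.4 − 2(236.3) = 32.85
  H: 0 + 1(236.3) − 2(99.99) = 36.3
  D: 0 + 1(99.99) = 99.99

100 kmol/h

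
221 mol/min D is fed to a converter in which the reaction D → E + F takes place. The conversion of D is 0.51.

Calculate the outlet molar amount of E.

D reacted = 0.51 × 221 = 112.7 mol/min; ν_D = −1, so ξ = 112.7/1 = 112.7 mol/min.
Outlet amounts (n = n₀ + ν ξ):
  D: 221 − 1(112.7) = 108.3
  E: 0 + 1(112.7) = 112.7
  F: 0 + 1(112.7) = 112.7

113 mol/min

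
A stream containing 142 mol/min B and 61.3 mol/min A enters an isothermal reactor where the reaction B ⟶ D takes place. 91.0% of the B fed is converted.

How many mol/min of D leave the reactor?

B reacted = 0.91 × 142 = 129.2 mol/min; ν_B = −1, so ξ = 129.2/1 = 129.2 mol/min.
Outlet amounts (n = n₀ + ν ξ):
  B: 142 − 1(129.2) = 12.78
  D: 0 + 1(129.2) = 129.2
  A: 61.3 (inert)

129 mol/min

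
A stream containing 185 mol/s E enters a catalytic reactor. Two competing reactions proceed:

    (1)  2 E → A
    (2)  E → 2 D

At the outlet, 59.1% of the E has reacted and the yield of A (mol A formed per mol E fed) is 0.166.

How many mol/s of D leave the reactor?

Yield of A: 1ξ₁ / 185 = 0.166 → ξ₁ = 30.71 mol/s.
Conversion of E: 2ξ₁ + 1ξ₂ = 0.591 × 185 = 109.3 → ξ₂ = 47.91 mol/s.
Outlet amounts (n = n₀ + Σ ν·ξ):
  E: 185 − 2(30.71) − 1(47.91) = 75.67
  A: 0 + 1(30.71) = 30.71
  D: 0 + 2(47.91) = 95.83

95.8 mol/s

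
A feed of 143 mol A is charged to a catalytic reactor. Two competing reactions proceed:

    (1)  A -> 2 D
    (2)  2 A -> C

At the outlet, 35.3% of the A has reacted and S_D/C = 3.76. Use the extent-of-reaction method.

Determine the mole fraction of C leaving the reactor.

0.0842

Conversion of A: A consumed = 0.353 × 143 = 50.48 mol = 1ξ₁ + 2ξ₂.
Selectivity: 2ξ₁ / (1ξ₂) = 3.76 → ξ₁ = 1.88 ξ₂.
Substitute: (1·1.88 + 2) ξ₂ = 50.48 → ξ₂ = 13.01 mol, ξ₁ = 24.46 mol.
Outlet amounts (n = n₀ + Σ ν·ξ):
  A: 143 − 1(24.46) − 2(13.01) = 92.52
  D: 0 + 2(24.46) = 48.92
  C: 0 + 1(13.01) = 13.01
Total out = 154.4 mol; y_C = 13.01 / 154.4 = 0.08424.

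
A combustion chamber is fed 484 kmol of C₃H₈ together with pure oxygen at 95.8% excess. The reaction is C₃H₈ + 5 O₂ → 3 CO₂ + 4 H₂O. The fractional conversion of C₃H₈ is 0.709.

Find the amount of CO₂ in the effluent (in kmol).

Stoichiometric O₂ = 5 × 484 = 2420 kmol; O₂ fed = 2420 × 1.958 = 4738 kmol.
Fuel reacted = 0.709 × 484 → ξ = 343.2 kmol.
Outlet (n = n₀ + ν ξ):
  C₃H₈: 484 − 1(343.2) = 140.8
  O₂: 4738 − 5(343.2) = 3023
  CO₂: 0 + 3(343.2) = 1029
  H₂O: 0 + 4(343.2) = 1373

1030 kmol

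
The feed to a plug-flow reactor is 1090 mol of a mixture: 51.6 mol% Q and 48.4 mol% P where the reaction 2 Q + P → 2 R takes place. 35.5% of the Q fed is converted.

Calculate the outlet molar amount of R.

200 mol

Q reacted = 0.355 × 562.4 = 199.7 mol; ν_Q = −2, so ξ = 199.7/2 = 99.83 mol.
Outlet amounts (n = n₀ + ν ξ):
  Q: 562.4 − 2(99.83) = 362.8
  P: 527.6 − 1(99.83) = 427.7
  R: 0 + 2(99.83) = 199.7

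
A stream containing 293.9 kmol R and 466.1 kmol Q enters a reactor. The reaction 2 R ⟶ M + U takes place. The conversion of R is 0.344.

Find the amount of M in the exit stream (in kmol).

50.6 kmol

R reacted = 0.344 × 293.9 = 101.1 kmol; ν_R = −2, so ξ = 101.1/2 = 50.55 kmol.
Outlet amounts (n = n₀ + ν ξ):
  R: 293.9 − 2(50.55) = 192.8
  M: 0 + 1(50.55) = 50.55
  U: 0 + 1(50.55) = 50.55
  Q: 466.1 (inert)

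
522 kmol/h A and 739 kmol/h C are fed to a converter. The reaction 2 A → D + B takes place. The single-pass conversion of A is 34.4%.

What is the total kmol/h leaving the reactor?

1260 kmol/h

A reacted = 0.344 × 522 = 179.6 kmol/h; ν_A = −2, so ξ = 179.6/2 = 89.78 kmol/h.
Outlet amounts (n = n₀ + ν ξ):
  A: 522 − 2(89.78) = 342.4
  D: 0 + 1(89.78) = 89.78
  B: 0 + 1(89.78) = 89.78
  C: 739 (inert)
Total out = 342.4 + 89.78 + 89.78 + 739 = 1261 kmol/h.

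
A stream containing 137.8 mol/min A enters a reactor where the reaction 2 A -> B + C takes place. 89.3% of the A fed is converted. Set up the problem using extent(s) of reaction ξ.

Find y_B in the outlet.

0.447

A reacted = 0.893 × 137.8 = 123.1 mol/min; ν_A = −2, so ξ = 123.1/2 = 61.53 mol/min.
Outlet amounts (n = n₀ + ν ξ):
  A: 137.8 − 2(61.53) = 14.74
  B: 0 + 1(61.53) = 61.53
  C: 0 + 1(61.53) = 61.53
Total out = 137.8 mol/min; y_B = 61.53 / 137.8 = 0.4465.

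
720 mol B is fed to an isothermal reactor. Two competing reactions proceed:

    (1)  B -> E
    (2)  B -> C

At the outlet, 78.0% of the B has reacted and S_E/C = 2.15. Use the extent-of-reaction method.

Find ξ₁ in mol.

ξ₁ = 383 mol

Conversion of B: B consumed = 0.78 × 720 = 561.6 mol = 1ξ₁ + 1ξ₂.
Selectivity: 1ξ₁ / (1ξ₂) = 2.15 → ξ₁ = 2.15 ξ₂.
Substitute: (1·2.15 + 1) ξ₂ = 561.6 → ξ₂ = 178.3 mol, ξ₁ = 383.3 mol.
Outlet amounts (n = n₀ + Σ ν·ξ):
  B: 720 − 1(383.3) − 1(178.3) = 158.4
  E: 0 + 1(383.3) = 383.3
  C: 0 + 1(178.3) = 178.3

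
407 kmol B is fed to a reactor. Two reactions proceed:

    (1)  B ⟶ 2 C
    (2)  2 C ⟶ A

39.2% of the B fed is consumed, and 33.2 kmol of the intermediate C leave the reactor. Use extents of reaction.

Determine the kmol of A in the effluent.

143 kmol

Conversion of B: B consumed = 1ξ₁ = 0.392 × 407 → ξ₁ = 159.5 kmol.
C balance: n_C = 0 + 2ξ₁ − 2ξ₂ = 33.2 → ξ₂ = (2·159.5 − 33.2)/2 = 142.9 kmol.
Outlet amounts (n = n₀ + Σ ν·ξ):
  B: 407 − 1(159.5) = 247.5
  C: 0 + 2(159.5) − 2(142.9) = 33.2
  A: 0 + 1(142.9) = 142.9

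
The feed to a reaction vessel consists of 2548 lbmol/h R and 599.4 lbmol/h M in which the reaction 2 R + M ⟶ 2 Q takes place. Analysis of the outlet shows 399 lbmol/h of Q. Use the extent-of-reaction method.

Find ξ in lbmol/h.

For Q: n = n₀ + 2ξ → 399 = 0 + 2ξ, giving ξ = 199.5 lbmol/h.
Outlet amounts (n = n₀ + ν ξ):
  R: 2548 − 2(199.5) = 2149
  M: 599.4 − 1(199.5) = 399.9
  Q: 0 + 2(199.5) = 399

ξ = 200 lbmol/h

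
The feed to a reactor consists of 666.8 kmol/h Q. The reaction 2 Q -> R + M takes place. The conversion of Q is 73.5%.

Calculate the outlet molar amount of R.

Q reacted = 0.735 × 666.8 = 490.1 kmol/h; ν_Q = −2, so ξ = 490.1/2 = 245 kmol/h.
Outlet amounts (n = n₀ + ν ξ):
  Q: 666.8 − 2(245) = 176.7
  R: 0 + 1(245) = 245
  M: 0 + 1(245) = 245

245 kmol/h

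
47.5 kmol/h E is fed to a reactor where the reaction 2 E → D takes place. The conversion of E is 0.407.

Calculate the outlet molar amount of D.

E reacted = 0.407 × 47.5 = 19.33 kmol/h; ν_E = −2, so ξ = 19.33/2 = 9.666 kmol/h.
Outlet amounts (n = n₀ + ν ξ):
  E: 47.5 − 2(9.666) = 28.17
  D: 0 + 1(9.666) = 9.666

9.67 kmol/h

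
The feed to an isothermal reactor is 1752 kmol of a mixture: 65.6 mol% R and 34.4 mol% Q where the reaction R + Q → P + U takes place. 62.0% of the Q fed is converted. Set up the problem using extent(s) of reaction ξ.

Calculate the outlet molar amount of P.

374 kmol

Q reacted = 0.62 × 602.7 = 373.7 kmol; ν_Q = −1, so ξ = 373.7/1 = 373.7 kmol.
Outlet amounts (n = n₀ + ν ξ):
  R: 1149 − 1(373.7) = 775.6
  Q: 602.7 − 1(373.7) = 229
  P: 0 + 1(373.7) = 373.7
  U: 0 + 1(373.7) = 373.7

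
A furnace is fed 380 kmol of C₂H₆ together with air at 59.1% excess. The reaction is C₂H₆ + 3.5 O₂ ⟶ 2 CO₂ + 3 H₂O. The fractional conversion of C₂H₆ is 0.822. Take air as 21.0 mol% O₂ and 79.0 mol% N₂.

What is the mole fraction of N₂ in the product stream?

0.75

Stoichiometric O₂ = 3.5 × 380 = 1330 kmol; O₂ fed = 1330 × 1.591 = 2116 kmol.
N₂ fed = 2116 × 79/21 = 7960 kmol.
Fuel reacted = 0.822 × 380 → ξ = 312.4 kmol.
Outlet (n = n₀ + ν ξ):
  C₂H₆: 380 − 1(312.4) = 67.64
  O₂: 2116 − 3.5(312.4) = 1023
  N₂: 7960 (inert)
  CO₂: 0 + 2(312.4) = 624.7
  H₂O: 0 + 3(312.4) = 937.1
Total out = 10610 kmol; y_N₂ = 7960 / 10610 = 0.7501.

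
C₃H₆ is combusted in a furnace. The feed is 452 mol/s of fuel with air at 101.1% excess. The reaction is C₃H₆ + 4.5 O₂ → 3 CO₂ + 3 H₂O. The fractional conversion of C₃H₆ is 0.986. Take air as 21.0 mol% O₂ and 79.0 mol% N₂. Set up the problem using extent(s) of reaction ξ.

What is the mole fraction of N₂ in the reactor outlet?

0.764

Stoichiometric O₂ = 4.5 × 452 = 2034 mol/s; O₂ fed = 2034 × 2.011 = 4090 mol/s.
N₂ fed = 4090 × 79/21 = 15390 mol/s.
Fuel reacted = 0.986 × 452 → ξ = 445.7 mol/s.
Outlet (n = n₀ + ν ξ):
  C₃H₆: 452 − 1(445.7) = 6.328
  O₂: 4090 − 4.5(445.7) = 2085
  N₂: 15390 (inert)
  CO₂: 0 + 3(445.7) = 1337
  H₂O: 0 + 3(445.7) = 1337
Total out = 20150 mol/s; y_N₂ = 15390 / 20150 = 0.7635.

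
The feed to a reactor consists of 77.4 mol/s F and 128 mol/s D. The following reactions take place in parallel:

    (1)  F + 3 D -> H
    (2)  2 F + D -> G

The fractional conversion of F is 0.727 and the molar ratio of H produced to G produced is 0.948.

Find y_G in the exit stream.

Conversion of F: F consumed = 0.727 × 77.4 = 56.27 mol/s = 1ξ₁ + 2ξ₂.
Selectivity: 1ξ₁ / (1ξ₂) = 0.948 → ξ₁ = 0.948 ξ₂.
Substitute: (1·0.948 + 2) ξ₂ = 56.27 → ξ₂ = 19.09 mol/s, ξ₁ = 18.09 mol/s.
Outlet amounts (n = n₀ + Σ ν·ξ):
  F: 77.4 − 1(18.09) − 2(19.09) = 21.13
  D: 128 − 3(18.09) − 1(19.09) = 54.63
  H: 0 + 1(18.09) = 18.09
  G: 0 + 1(19.09) = 19.09
Total out = 112.9 mol/s; y_G = 19.09 / 112.9 = 0.169.

0.169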